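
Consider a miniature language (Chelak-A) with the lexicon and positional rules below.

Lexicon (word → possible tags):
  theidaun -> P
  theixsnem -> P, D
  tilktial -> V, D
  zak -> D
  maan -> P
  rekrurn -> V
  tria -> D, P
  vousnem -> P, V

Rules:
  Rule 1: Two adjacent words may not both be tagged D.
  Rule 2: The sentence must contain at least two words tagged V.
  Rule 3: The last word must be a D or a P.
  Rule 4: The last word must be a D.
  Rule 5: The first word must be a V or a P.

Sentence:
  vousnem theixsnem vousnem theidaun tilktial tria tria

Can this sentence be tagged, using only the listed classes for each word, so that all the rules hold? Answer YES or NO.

YES

Candidates per position — 1:vousnem {P,V}; 2:theixsnem {P,D}; 3:vousnem {P,V}; 4:theidaun {P}; 5:tilktial {V,D}; 6:tria {D,P}; 7:tria {D,P}.
One satisfying assignment: V P P P V P D.
Check: rule 1 ✓; rule 2 ✓; rule 3 ✓; rule 4 ✓; rule 5 ✓.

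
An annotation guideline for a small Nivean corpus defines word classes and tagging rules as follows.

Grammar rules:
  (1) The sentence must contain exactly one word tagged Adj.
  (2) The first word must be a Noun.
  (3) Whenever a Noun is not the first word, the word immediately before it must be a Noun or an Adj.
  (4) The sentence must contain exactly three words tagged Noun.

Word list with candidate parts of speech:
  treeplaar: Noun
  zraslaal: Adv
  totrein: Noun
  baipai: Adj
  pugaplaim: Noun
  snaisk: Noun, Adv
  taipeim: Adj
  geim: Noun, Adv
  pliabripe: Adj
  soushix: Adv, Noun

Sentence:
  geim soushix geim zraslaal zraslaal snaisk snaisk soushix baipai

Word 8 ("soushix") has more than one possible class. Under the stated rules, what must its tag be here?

Adv

Candidates per position — 1:geim {Noun,Adv}; 2:soushix {Adv,Noun}; 3:geim {Noun,Adv}; 4:zraslaal {Adv}; 5:zraslaal {Adv}; 6:snaisk {Noun,Adv}; 7:snaisk {Noun,Adv}; 8:soushix {Adv,Noun}; 9:baipai {Adj}.
If word 1 were Adv, no tagging could satisfy rule 2; so word 1 is Noun.
If word 6 were Noun, no tagging could satisfy rule 3; so word 6 is Adv.
If word 7 were Noun, no tagging could satisfy rule 3; so word 7 is Adv.
If word 8 were Noun, no tagging could satisfy rule 3; so word 8 is Adv.
If word 2 were Adv, no tagging could satisfy rule 4; so word 2 is Noun.
If word 3 were Adv, no tagging could satisfy rule 4; so word 3 is Noun.
So the tagging must be: Noun Noun Noun Adv Adv Adv Adv Adv Adj.
Checking: rule 1 satisfied; rule 2 satisfied; rule 3 satisfied; rule 4 satisfied.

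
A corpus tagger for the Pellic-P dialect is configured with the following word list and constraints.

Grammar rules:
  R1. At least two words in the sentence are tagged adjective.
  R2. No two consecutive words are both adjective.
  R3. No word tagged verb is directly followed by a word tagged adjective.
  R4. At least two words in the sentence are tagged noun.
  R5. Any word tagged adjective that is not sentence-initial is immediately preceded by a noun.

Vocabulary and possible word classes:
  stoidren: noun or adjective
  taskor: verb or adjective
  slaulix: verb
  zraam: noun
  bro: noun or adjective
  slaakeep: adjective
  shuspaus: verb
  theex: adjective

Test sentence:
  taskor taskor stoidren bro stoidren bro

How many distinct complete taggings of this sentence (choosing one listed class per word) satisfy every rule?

Candidates per position — 1:taskor {verb,adjective}; 2:taskor {verb,adjective}; 3:stoidren {noun,adjective}; 4:bro {noun,adjective}; 5:stoidren {noun,adjective}; 6:bro {noun,adjective}.
There are 64 candidate sequences in total.
The sequences that satisfy every rule: verb verb noun adjective noun adjective; adjective verb noun noun noun adjective; adjective verb noun noun adjective noun; adjective verb noun adjective noun noun; adjective verb noun adjective noun adjective.
Count = 5.

5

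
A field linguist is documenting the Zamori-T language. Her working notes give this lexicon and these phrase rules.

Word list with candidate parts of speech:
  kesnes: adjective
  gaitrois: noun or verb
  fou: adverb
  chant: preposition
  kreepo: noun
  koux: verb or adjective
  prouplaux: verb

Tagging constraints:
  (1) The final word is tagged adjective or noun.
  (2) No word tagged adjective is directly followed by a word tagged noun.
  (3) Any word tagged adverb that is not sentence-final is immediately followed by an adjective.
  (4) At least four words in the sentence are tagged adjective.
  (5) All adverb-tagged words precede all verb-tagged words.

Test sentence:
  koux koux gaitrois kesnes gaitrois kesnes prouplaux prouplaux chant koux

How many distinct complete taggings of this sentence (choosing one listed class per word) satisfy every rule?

4

Candidates per position — 1:koux {verb,adjective}; 2:koux {verb,adjective}; 3:gaitrois {noun,verb}; 4:kesnes {adjective}; 5:gaitrois {noun,verb}; 6:kesnes {adjective}; 7:prouplaux {verb}; 8:prouplaux {verb}; 9:chant {preposition}; 10:koux {verb,adjective}.
There are 32 candidate sequences in total.
The sequences that satisfy every rule: verb adjective verb adjective verb adjective verb verb preposition adjective; adjective verb noun adjective verb adjective verb verb preposition adjective; adjective verb verb adjective verb adjective verb verb preposition adjective; adjective adjective verb adjective verb adjective verb verb preposition adjective.
Count = 4.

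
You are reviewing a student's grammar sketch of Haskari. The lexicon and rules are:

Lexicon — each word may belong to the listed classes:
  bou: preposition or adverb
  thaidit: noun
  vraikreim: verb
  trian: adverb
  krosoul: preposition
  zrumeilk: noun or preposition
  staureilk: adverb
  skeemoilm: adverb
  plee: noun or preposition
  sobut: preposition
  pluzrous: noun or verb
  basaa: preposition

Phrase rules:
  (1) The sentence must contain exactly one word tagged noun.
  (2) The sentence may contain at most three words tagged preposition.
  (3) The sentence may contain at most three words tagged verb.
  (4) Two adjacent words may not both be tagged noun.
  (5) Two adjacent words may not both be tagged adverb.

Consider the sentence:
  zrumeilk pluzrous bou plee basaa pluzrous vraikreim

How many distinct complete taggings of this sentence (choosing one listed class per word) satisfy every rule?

6

Candidates per position — 1:zrumeilk {noun,preposition}; 2:pluzrous {noun,verb}; 3:bou {preposition,adverb}; 4:plee {noun,preposition}; 5:basaa {preposition}; 6:pluzrous {noun,verb}; 7:vraikreim {verb}.
There are 32 candidate sequences in total.
Checking each against the rules leaves 6 sequences.
Count = 6.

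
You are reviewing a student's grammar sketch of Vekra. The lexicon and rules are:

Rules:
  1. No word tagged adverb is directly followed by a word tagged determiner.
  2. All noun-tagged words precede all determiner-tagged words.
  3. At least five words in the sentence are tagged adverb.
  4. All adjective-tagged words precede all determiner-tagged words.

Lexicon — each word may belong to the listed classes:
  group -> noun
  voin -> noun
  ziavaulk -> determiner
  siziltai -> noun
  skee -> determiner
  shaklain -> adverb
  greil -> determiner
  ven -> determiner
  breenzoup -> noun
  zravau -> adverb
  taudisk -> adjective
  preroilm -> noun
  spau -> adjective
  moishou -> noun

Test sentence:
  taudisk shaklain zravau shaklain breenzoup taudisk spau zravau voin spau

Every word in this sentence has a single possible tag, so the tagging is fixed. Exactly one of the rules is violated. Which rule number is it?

Fixed tagging: adjective adverb adverb adverb noun adjective adjective adverb noun adjective.
Rule check: R1 pass, R2 pass, R3 fail, R4 pass.
Only rule 3 fails.

3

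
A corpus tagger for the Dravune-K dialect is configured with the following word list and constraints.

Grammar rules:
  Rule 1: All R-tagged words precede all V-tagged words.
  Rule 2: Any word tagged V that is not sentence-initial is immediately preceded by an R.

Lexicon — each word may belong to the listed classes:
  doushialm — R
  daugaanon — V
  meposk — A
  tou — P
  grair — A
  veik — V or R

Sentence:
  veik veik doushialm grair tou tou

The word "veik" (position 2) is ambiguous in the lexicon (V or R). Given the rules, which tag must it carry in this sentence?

R

Candidates per position — 1:veik {V,R}; 2:veik {V,R}; 3:doushialm {R}; 4:grair {A}; 5:tou {P}; 6:tou {P}.
If word 1 were V, no tagging could satisfy rule 1; so word 1 is R.
If word 2 were V, no tagging could satisfy rule 1; so word 2 is R.
So the tagging must be: R R R A P P.
Verifying each rule — rule 1 ok; rule 2 ok.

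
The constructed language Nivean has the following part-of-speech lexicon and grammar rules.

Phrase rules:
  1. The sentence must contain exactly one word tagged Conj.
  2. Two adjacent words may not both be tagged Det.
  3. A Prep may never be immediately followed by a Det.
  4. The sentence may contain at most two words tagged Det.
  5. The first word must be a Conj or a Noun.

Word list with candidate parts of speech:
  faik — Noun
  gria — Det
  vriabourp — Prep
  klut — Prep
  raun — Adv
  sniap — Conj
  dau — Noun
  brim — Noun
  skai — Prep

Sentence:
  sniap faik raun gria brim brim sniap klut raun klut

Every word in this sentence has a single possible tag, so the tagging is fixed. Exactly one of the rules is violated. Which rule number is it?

Fixed tagging: Conj Noun Adv Det Noun Noun Conj Prep Adv Prep.
Rule check: R1 fails, R2 ok, R3 ok, R4 ok, R5 ok.
Only rule 1 fails.

1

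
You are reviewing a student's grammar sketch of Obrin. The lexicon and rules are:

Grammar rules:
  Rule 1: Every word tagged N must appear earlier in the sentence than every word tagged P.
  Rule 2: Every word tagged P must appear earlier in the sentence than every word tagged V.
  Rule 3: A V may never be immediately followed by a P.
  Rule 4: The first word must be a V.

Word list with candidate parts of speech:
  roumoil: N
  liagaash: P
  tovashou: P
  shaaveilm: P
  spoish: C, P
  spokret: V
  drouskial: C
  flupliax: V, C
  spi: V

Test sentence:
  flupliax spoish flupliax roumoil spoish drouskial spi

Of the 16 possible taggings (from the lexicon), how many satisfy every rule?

Candidates per position — 1:flupliax {V,C}; 2:spoish {C,P}; 3:flupliax {V,C}; 4:roumoil {N}; 5:spoish {C,P}; 6:drouskial {C}; 7:spi {V}.
There are 16 candidate sequences in total.
The sequences that satisfy every rule: V C V N C C V; V C C N C C V.
Count = 2.

2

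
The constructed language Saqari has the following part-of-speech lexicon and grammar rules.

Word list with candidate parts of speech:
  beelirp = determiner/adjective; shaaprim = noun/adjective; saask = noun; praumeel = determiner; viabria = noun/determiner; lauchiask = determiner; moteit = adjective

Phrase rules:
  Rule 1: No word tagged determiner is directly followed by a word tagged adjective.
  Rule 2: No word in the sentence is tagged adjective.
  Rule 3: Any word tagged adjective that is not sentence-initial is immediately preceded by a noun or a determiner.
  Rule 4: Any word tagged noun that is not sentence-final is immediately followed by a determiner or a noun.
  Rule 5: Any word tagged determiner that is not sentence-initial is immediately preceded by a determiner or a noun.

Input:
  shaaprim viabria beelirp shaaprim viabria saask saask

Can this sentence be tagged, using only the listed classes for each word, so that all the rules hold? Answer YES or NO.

YES

Candidates per position — 1:shaaprim {noun,adjective}; 2:viabria {noun,determiner}; 3:beelirp {determiner,adjective}; 4:shaaprim {noun,adjective}; 5:viabria {noun,determiner}; 6:saask {noun}; 7:saask {noun}.
One satisfying assignment: noun noun determiner noun noun noun noun.
Verifying each rule — rule 1 ok; rule 2 ok; rule 3 ok; rule 4 ok; rule 5 ok.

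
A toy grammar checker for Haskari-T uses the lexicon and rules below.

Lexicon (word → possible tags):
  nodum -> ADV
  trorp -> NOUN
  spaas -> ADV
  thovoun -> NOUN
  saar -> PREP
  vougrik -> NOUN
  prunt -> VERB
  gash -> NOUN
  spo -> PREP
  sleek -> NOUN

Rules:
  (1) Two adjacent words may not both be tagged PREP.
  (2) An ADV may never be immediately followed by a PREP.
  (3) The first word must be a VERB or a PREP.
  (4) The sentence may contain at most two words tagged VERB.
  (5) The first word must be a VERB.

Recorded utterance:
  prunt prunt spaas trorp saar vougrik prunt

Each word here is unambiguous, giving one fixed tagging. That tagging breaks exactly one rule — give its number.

4

Fixed tagging: VERB VERB ADV NOUN PREP NOUN VERB.
Rule check: R1 holds, R2 holds, R3 holds, R4 violated, R5 holds.
Only rule 4 fails.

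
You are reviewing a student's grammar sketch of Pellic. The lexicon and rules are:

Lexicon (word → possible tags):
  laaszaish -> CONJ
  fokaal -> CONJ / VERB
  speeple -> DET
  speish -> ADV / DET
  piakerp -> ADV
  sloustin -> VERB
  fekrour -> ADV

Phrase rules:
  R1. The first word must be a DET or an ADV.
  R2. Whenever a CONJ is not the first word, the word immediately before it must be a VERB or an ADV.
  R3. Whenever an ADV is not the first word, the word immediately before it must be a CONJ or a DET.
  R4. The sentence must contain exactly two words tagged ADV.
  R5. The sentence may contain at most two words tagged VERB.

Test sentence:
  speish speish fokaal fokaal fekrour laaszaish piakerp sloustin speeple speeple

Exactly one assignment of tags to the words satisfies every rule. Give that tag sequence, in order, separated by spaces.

Candidates per position — 1:speish {ADV,DET}; 2:speish {ADV,DET}; 3:fokaal {CONJ,VERB}; 4:fokaal {CONJ,VERB}; 5:fekrour {ADV}; 6:laaszaish {CONJ}; 7:piakerp {ADV}; 8:sloustin {VERB}; 9:speeple {DET}; 10:speeple {DET}.
Position 1: tagging it ADV would leave rule 4 unsatisfiable, so it must be DET.
Position 2: tagging it ADV would leave rule 4 unsatisfiable, so it must be DET.
Position 3: tagging it CONJ would leave rule 2 unsatisfiable, so it must be VERB.
Position 4: tagging it VERB would leave rule 3 unsatisfiable, so it must be CONJ.
The only consistent sequence is: DET DET VERB CONJ ADV CONJ ADV VERB DET DET.
Checking: rule 1 holds; rule 2 holds; rule 3 holds; rule 4 holds; rule 5 holds.

DET DET VERB CONJ ADV CONJ ADV VERB DET DET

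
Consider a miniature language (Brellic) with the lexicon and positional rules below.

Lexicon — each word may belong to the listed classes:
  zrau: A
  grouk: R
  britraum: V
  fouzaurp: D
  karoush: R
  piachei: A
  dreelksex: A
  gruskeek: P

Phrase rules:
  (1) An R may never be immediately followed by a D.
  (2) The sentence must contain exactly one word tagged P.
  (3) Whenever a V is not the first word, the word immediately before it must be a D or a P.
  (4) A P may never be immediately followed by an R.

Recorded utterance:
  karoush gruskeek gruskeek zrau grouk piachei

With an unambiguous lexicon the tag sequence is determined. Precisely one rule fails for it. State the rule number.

2

Fixed tagging: R P P A R A.
Checking each rule: R1 holds, R2 violated, R3 holds, R4 holds.
Only rule 2 fails.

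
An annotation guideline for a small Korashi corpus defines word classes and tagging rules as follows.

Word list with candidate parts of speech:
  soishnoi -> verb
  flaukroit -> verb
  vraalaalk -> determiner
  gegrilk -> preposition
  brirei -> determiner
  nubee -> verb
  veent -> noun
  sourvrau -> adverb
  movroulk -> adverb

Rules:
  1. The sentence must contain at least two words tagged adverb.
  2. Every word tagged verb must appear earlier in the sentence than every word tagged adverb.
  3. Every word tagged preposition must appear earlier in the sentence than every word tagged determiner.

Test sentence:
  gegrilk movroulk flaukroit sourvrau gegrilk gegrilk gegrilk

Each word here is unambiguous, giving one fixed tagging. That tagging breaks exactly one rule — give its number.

2

Fixed tagging: preposition adverb verb adverb preposition preposition preposition.
Rule check: R1 ok, R2 fails, R3 ok.
Only rule 2 fails.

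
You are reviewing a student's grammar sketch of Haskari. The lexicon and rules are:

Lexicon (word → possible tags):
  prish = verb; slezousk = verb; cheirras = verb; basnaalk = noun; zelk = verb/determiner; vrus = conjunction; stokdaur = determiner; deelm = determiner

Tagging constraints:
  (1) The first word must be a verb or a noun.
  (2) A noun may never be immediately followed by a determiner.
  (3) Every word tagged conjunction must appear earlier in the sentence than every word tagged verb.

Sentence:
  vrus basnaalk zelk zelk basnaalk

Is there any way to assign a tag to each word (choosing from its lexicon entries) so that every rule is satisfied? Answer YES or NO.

NO

Candidates per position — 1:vrus {conjunction}; 2:basnaalk {noun}; 3:zelk {verb,determiner}; 4:zelk {verb,determiner}; 5:basnaalk {noun}.
Rule 1 cannot be satisfied by any choice of tags from the lexicon.
So there is no consistent tagging.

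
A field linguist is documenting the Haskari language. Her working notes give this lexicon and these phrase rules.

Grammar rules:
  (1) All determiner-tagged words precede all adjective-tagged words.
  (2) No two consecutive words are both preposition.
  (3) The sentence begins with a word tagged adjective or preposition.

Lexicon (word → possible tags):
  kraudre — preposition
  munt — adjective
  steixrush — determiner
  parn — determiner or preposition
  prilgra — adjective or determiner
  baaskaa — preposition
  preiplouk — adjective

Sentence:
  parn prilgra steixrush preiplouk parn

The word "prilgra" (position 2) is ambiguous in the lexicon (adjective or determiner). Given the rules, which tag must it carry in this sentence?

Candidates per position — 1:parn {determiner,preposition}; 2:prilgra {adjective,determiner}; 3:steixrush {determiner}; 4:preiplouk {adjective}; 5:parn {determiner,preposition}.
Word 1 cannot be determiner — rule 3 would then fail for every completion. It is preposition.
Word 2 cannot be adjective — rule 1 would then fail for every completion. It is determiner.
Word 5 cannot be determiner — rule 1 would then fail for every completion. It is preposition.
The only consistent sequence is: preposition determiner determiner adjective preposition.
Rule-by-rule: rule 1 satisfied; rule 2 satisfied; rule 3 satisfied.

determiner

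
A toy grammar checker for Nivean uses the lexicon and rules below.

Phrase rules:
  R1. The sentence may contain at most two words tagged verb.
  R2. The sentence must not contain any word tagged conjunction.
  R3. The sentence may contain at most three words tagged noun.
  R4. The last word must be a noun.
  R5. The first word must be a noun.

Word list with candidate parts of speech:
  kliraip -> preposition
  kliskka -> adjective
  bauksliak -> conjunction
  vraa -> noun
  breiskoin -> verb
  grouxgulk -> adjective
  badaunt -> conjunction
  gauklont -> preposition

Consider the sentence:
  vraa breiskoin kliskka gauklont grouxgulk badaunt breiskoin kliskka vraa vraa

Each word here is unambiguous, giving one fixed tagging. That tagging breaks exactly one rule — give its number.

Fixed tagging: noun verb adjective preposition adjective conjunction verb adjective noun noun.
Checking each rule: R1 pass, R2 fail, R3 pass, R4 pass, R5 pass.
Only rule 2 fails.

2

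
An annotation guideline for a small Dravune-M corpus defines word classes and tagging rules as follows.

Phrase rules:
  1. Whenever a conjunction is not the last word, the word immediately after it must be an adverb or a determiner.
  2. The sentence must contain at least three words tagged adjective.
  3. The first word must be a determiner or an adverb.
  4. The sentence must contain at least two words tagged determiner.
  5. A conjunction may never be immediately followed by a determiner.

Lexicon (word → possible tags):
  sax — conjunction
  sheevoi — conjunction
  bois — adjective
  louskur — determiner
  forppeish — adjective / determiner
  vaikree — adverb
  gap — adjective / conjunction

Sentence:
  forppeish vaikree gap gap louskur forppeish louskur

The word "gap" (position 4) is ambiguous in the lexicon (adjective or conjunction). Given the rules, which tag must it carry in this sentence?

Candidates per position — 1:forppeish {adjective,determiner}; 2:vaikree {adverb}; 3:gap {adjective,conjunction}; 4:gap {adjective,conjunction}; 5:louskur {determiner}; 6:forppeish {adjective,determiner}; 7:louskur {determiner}.
If word 1 were adjective, no tagging could satisfy rule 3; so word 1 is determiner.
If word 3 were conjunction, no tagging could satisfy rule 1; so word 3 is adjective.
If word 4 were conjunction, no tagging could satisfy rule 2; so word 4 is adjective.
If word 6 were determiner, no tagging could satisfy rule 2; so word 6 is adjective.
The unique satisfying tagging is: determiner adverb adjective adjective determiner adjective determiner.
Verifying each rule — rule 1 ✓; rule 2 ✓; rule 3 ✓; rule 4 ✓; rule 5 ✓.

adjective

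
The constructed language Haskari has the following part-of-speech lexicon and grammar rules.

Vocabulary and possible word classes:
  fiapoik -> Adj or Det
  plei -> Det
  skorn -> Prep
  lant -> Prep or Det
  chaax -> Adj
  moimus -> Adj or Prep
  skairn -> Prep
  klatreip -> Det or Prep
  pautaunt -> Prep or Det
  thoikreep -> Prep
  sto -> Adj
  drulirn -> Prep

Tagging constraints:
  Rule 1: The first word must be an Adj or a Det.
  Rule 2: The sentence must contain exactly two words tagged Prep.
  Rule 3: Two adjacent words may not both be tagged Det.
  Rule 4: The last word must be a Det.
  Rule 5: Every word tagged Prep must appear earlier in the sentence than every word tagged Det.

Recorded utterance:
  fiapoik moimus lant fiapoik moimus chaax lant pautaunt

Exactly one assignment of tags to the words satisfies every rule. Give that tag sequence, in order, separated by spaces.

Candidates per position — 1:fiapoik {Adj,Det}; 2:moimus {Adj,Prep}; 3:lant {Prep,Det}; 4:fiapoik {Adj,Det}; 5:moimus {Adj,Prep}; 6:chaax {Adj}; 7:lant {Prep,Det}; 8:pautaunt {Prep,Det}.
Word 8 cannot be Prep — rule 4 would then fail for every completion. It is Det.
Word 7 cannot be Det — rule 3 would then fail for every completion. It is Prep.
Word 1 cannot be Det — rule 5 would then fail for every completion. It is Adj.
Word 3 cannot be Det — rule 5 would then fail for every completion. It is Prep.
Word 4 cannot be Det — rule 5 would then fail for every completion. It is Adj.
Word 5 cannot be Prep — rule 2 would then fail for every completion. It is Adj.
Word 2 cannot be Prep — rule 2 would then fail for every completion. It is Adj.
So the tagging must be: Adj Adj Prep Adj Adj Adj Prep Det.
Rule-by-rule: rule 1 ok; rule 2 ok; rule 3 ok; rule 4 ok; rule 5 ok.

Adj Adj Prep Adj Adj Adj Prep Det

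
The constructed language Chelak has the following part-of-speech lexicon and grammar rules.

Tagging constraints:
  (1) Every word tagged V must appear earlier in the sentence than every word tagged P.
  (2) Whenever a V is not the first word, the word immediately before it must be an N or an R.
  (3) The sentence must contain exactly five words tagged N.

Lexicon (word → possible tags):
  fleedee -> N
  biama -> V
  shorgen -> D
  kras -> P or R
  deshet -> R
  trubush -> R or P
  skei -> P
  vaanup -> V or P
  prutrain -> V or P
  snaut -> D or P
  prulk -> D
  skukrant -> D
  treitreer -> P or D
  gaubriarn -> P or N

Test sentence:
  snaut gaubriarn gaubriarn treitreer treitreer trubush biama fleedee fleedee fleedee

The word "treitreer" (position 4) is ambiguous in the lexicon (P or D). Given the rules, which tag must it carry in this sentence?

Candidates per position — 1:snaut {D,P}; 2:gaubriarn {P,N}; 3:gaubriarn {P,N}; 4:treitreer {P,D}; 5:treitreer {P,D}; 6:trubush {R,P}; 7:biama {V}; 8:fleedee {N}; 9:fleedee {N}; 10:fleedee {N}.
Position 1: tagging it P would leave rule 1 unsatisfiable, so it must be D.
Position 2: tagging it P would leave rule 1 unsatisfiable, so it must be N.
Position 3: tagging it P would leave rule 1 unsatisfiable, so it must be N.
Position 4: tagging it P would leave rule 1 unsatisfiable, so it must be D.
Position 5: tagging it P would leave rule 1 unsatisfiable, so it must be D.
Position 6: tagging it P would leave rule 1 unsatisfiable, so it must be R.
The only consistent sequence is: D N N D D R V N N N.
Verifying each rule — rule 1 ✓; rule 2 ✓; rule 3 ✓.

D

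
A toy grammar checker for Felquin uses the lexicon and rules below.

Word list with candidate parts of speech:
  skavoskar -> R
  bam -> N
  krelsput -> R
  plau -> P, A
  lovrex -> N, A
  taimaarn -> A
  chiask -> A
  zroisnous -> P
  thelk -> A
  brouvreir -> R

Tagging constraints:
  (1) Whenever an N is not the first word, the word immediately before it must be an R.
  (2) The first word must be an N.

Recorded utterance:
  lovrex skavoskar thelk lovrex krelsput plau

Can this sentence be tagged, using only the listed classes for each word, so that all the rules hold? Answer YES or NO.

YES

Candidates per position — 1:lovrex {N,A}; 2:skavoskar {R}; 3:thelk {A}; 4:lovrex {N,A}; 5:krelsput {R}; 6:plau {P,A}.
One satisfying assignment: N R A A R A.
Check: rule 1 holds; rule 2 holds.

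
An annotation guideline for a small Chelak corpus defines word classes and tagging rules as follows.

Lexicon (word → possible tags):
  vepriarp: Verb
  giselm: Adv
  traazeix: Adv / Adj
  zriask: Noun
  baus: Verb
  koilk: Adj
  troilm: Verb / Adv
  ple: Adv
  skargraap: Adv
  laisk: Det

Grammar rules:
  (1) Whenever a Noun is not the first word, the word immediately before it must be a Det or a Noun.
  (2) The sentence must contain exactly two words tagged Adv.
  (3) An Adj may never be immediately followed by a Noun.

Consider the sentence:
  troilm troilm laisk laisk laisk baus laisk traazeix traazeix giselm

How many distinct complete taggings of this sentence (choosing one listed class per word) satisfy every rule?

Candidates per position — 1:troilm {Verb,Adv}; 2:troilm {Verb,Adv}; 3:laisk {Det}; 4:laisk {Det}; 5:laisk {Det}; 6:baus {Verb}; 7:laisk {Det}; 8:traazeix {Adv,Adj}; 9:traazeix {Adv,Adj}; 10:giselm {Adv}.
There are 16 candidate sequences in total.
The sequences that satisfy every rule: Verb Verb Det Det Det Verb Det Adv Adj Adv; Verb Verb Det Det Det Verb Det Adj Adv Adv; Verb Adv Det Det Det Verb Det Adj Adj Adv; Adv Verb Det Det Det Verb Det Adj Adj Adv.
Count = 4.

4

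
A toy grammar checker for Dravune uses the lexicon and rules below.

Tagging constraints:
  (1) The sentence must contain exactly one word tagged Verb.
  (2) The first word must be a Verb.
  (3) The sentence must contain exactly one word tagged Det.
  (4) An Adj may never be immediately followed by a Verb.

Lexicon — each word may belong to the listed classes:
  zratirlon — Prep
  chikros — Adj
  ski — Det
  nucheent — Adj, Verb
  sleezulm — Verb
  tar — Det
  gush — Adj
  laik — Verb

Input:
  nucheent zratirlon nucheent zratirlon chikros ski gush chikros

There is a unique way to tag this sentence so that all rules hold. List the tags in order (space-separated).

Verb Prep Adj Prep Adj Det Adj Adj

Candidates per position — 1:nucheent {Adj,Verb}; 2:zratirlon {Prep}; 3:nucheent {Adj,Verb}; 4:zratirlon {Prep}; 5:chikros {Adj}; 6:ski {Det}; 7:gush {Adj}; 8:chikros {Adj}.
Position 1: tagging it Adj would leave rule 2 unsatisfiable, so it must be Verb.
Position 3: tagging it Verb would leave rule 1 unsatisfiable, so it must be Adj.
The unique satisfying tagging is: Verb Prep Adj Prep Adj Det Adj Adj.
Verifying each rule — rule 1 holds; rule 2 holds; rule 3 holds; rule 4 holds.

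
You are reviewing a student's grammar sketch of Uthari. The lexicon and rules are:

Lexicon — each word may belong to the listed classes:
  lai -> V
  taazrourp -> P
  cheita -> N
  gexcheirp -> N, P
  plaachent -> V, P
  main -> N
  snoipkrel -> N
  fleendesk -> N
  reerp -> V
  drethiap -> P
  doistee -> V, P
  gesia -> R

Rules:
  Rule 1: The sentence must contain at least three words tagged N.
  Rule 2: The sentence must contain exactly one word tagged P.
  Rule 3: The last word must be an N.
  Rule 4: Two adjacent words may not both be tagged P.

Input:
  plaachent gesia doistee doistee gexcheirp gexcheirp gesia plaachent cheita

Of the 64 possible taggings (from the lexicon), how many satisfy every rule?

Candidates per position — 1:plaachent {V,P}; 2:gesia {R}; 3:doistee {V,P}; 4:doistee {V,P}; 5:gexcheirp {N,P}; 6:gexcheirp {N,P}; 7:gesia {R}; 8:plaachent {V,P}; 9:cheita {N}.
There are 64 candidate sequences in total.
The sequences that satisfy every rule: V R V V N N R P N; V R V P N N R V N; V R P V N N R V N; P R V V N N R V N.
Count = 4.

4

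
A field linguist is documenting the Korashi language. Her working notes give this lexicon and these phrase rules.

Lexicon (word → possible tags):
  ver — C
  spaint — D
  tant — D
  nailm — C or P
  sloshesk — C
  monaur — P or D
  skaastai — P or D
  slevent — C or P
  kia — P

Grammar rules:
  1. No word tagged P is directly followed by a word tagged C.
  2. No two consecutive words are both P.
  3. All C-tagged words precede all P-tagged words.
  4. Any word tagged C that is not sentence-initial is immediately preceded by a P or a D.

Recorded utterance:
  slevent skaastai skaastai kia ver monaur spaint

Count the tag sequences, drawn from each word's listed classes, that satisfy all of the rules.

Candidates per position — 1:slevent {C,P}; 2:skaastai {P,D}; 3:skaastai {P,D}; 4:kia {P}; 5:ver {C}; 6:monaur {P,D}; 7:spaint {D}.
There are 16 candidate sequences in total.
Rule 1 cannot be satisfied by any choice of tags from the lexicon.
So there is no consistent tagging.
Count = 0.

0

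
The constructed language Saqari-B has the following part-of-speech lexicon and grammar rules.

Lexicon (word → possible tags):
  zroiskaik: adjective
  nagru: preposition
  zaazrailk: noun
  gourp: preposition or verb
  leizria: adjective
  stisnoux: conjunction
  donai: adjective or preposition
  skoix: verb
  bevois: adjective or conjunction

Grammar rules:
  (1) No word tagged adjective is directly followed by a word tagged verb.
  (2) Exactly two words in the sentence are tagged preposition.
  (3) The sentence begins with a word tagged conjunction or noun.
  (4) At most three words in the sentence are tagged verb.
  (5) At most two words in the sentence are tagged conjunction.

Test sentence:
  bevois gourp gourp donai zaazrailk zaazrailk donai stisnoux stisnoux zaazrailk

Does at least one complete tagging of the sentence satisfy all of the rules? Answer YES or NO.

Candidates per position — 1:bevois {adjective,conjunction}; 2:gourp {preposition,verb}; 3:gourp {preposition,verb}; 4:donai {adjective,preposition}; 5:zaazrailk {noun}; 6:zaazrailk {noun}; 7:donai {adjective,preposition}; 8:stisnoux {conjunction}; 9:stisnoux {conjunction}; 10:zaazrailk {noun}.
Every candidate sequence violates at least one rule; no consistent tagging exists.

NO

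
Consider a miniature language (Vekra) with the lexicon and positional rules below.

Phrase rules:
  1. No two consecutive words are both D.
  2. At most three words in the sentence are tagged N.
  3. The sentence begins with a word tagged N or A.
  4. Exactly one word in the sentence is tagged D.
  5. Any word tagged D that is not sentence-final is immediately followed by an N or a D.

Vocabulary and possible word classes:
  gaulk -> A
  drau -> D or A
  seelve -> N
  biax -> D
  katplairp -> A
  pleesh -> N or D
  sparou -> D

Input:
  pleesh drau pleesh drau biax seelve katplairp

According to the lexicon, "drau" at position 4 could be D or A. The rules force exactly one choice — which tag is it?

Candidates per position — 1:pleesh {N,D}; 2:drau {D,A}; 3:pleesh {N,D}; 4:drau {D,A}; 5:biax {D}; 6:seelve {N}; 7:katplairp {A}.
If word 1 were D, no tagging could satisfy rule 3; so word 1 is N.
If word 2 were D, no tagging could satisfy rule 4; so word 2 is A.
If word 3 were D, no tagging could satisfy rule 4; so word 3 is N.
If word 4 were D, no tagging could satisfy rule 1; so word 4 is A.
So the tagging must be: N A N A D N A.
Rule-by-rule: rule 1 ok; rule 2 ok; rule 3 ok; rule 4 ok; rule 5 ok.

A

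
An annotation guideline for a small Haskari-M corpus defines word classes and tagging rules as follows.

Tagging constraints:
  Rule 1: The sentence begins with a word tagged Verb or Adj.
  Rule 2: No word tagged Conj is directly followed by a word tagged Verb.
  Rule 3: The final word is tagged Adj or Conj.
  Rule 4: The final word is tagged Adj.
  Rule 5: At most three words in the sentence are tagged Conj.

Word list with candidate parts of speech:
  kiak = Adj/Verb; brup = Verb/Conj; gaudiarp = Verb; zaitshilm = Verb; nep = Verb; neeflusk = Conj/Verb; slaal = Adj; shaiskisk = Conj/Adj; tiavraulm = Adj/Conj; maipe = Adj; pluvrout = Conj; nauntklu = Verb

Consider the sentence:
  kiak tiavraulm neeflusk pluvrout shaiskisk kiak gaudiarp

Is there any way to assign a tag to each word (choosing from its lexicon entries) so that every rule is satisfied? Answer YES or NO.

Candidates per position — 1:kiak {Adj,Verb}; 2:tiavraulm {Adj,Conj}; 3:neeflusk {Conj,Verb}; 4:pluvrout {Conj}; 5:shaiskisk {Conj,Adj}; 6:kiak {Adj,Verb}; 7:gaudiarp {Verb}.
Rule 3 cannot be satisfied by any choice of tags from the lexicon.
So there is no consistent tagging.

NO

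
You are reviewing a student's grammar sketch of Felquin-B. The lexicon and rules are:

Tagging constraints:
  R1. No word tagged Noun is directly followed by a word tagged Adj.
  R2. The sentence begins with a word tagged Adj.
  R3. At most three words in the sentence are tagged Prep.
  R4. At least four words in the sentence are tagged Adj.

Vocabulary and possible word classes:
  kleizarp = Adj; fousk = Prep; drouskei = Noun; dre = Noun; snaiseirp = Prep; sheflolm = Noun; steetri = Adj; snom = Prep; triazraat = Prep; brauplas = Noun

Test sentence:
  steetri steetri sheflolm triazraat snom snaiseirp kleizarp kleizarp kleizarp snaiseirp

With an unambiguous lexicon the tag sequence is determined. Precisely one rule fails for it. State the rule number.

3

Fixed tagging: Adj Adj Noun Prep Prep Prep Adj Adj Adj Prep.
Applying the rules: R1 ok, R2 ok, R3 fails, R4 ok.
Only rule 3 fails.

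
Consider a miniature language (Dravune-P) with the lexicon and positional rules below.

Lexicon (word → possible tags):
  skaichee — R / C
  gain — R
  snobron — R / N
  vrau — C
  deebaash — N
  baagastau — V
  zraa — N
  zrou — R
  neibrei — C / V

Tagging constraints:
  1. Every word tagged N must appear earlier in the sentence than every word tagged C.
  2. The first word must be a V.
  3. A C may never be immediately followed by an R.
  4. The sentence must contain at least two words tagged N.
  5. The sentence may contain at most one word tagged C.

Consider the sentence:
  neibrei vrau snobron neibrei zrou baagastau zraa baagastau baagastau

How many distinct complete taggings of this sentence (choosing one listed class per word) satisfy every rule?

0

Candidates per position — 1:neibrei {C,V}; 2:vrau {C}; 3:snobron {R,N}; 4:neibrei {C,V}; 5:zrou {R}; 6:baagastau {V}; 7:zraa {N}; 8:baagastau {V}; 9:baagastau {V}.
There are 8 candidate sequences in total.
Rule 1 cannot be satisfied by any choice of tags from the lexicon.
So there is no consistent tagging.
Count = 0.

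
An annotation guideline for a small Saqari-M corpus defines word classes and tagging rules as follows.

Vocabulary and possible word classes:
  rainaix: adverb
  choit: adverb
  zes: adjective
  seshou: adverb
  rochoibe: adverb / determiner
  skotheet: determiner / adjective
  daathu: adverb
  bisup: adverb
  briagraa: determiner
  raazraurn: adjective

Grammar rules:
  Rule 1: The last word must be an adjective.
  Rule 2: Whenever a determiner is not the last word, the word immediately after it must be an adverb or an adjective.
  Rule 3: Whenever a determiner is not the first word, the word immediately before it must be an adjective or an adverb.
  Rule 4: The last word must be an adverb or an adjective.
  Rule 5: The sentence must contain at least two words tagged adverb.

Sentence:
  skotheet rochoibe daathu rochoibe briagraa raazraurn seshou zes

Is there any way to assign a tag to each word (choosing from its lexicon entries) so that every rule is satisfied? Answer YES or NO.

Candidates per position — 1:skotheet {determiner,adjective}; 2:rochoibe {adverb,determiner}; 3:daathu {adverb}; 4:rochoibe {adverb,determiner}; 5:briagraa {determiner}; 6:raazraurn {adjective}; 7:seshou {adverb}; 8:zes {adjective}.
One satisfying assignment: adjective determiner adverb adverb determiner adjective adverb adjective.
Rule-by-rule: rule 1 holds; rule 2 holds; rule 3 holds; rule 4 holds; rule 5 holds.

YES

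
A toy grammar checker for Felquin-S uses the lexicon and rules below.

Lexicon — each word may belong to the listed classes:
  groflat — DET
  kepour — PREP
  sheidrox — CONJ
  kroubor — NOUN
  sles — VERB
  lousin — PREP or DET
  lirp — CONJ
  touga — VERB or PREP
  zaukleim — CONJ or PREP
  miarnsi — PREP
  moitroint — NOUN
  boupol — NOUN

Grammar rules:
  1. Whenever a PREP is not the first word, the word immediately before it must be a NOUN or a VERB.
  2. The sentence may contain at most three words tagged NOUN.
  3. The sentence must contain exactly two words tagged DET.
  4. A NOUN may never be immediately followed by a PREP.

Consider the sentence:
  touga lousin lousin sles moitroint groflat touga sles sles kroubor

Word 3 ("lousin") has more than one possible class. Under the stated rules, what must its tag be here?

DET

Candidates per position — 1:touga {VERB,PREP}; 2:lousin {PREP,DET}; 3:lousin {PREP,DET}; 4:sles {VERB}; 5:moitroint {NOUN}; 6:groflat {DET}; 7:touga {VERB,PREP}; 8:sles {VERB}; 9:sles {VERB}; 10:kroubor {NOUN}.
Position 3: PREP is ruled out by rule 1; that leaves DET.
Position 7: PREP is ruled out by rule 1; that leaves VERB.
Position 2: DET is ruled out by rule 3; that leaves PREP.
Position 1: PREP is ruled out by rule 1; that leaves VERB.
The unique satisfying tagging is: VERB PREP DET VERB NOUN DET VERB VERB VERB NOUN.
Rule-by-rule: rule 1 holds; rule 2 holds; rule 3 holds; rule 4 holds.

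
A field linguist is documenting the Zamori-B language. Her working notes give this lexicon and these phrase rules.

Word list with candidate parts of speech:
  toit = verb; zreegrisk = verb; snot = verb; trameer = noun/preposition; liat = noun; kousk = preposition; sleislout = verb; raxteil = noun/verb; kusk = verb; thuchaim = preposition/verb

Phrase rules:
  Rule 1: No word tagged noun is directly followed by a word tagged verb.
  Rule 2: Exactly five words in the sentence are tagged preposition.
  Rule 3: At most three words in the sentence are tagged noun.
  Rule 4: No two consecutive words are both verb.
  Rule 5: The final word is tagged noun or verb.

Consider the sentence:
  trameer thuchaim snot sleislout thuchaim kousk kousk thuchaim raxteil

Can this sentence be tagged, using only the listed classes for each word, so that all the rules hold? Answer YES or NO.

NO

Candidates per position — 1:trameer {noun,preposition}; 2:thuchaim {preposition,verb}; 3:snot {verb}; 4:sleislout {verb}; 5:thuchaim {preposition,verb}; 6:kousk {preposition}; 7:kousk {preposition}; 8:thuchaim {preposition,verb}; 9:raxteil {noun,verb}.
Rule 4 cannot be satisfied by any choice of tags from the lexicon.
So there is no consistent tagging.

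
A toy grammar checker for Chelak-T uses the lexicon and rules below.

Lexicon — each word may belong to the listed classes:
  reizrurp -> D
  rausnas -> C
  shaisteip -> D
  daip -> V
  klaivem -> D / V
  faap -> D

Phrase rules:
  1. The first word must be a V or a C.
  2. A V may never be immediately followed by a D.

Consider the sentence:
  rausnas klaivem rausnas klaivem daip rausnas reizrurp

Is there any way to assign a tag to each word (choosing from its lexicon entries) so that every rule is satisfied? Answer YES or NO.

YES

Candidates per position — 1:rausnas {C}; 2:klaivem {D,V}; 3:rausnas {C}; 4:klaivem {D,V}; 5:daip {V}; 6:rausnas {C}; 7:reizrurp {D}.
One satisfying assignment: C D C D V C D.
Verifying each rule — rule 1 ok; rule 2 ok.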